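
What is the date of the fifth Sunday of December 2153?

December 30, 2153

December 1, 2153 is a Saturday.
The first Sunday is therefore December 2 (1 days later).
The fifth Sunday is 2 + 4×7 = December 30.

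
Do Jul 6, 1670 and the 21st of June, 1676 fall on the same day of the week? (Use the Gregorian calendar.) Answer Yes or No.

Yes

From Jul 6, 1670 to Jun 21, 1676 is 2177 days.
2177 mod 7 = 0, so they are the same weekday.
(Jul 6, 1670 is a Sunday; Jun 21, 1676 is a Sunday.)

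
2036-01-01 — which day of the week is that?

Tuesday

Doomsday rule: the anchor day for the 2000s is Tuesday. For year 36: 36÷12 = 3 r 0, and 0÷4 = 0, so 3+0+0 = 3.
Tuesday + 3 ≡ Friday — that's 2036's doomsday.
In January the doomsday date is Jan 4 (2036 is a leap year (divisible by 4)).
Jan 1 is 3 days before Jan 4; 3 mod 7 = 3, so Friday − 3 = Tuesday.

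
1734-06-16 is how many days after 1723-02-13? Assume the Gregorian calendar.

4141

Feb 13, 1723 → Feb 13, 1724: 365 days.
Feb 13, 1724 → Feb 13, 1725: 366 days (Feb 29, 1724 is in that span).
Feb 13, 1725 → Feb 13, 1726: 365 days.
Feb 13, 1726 → Feb 13, 1727: 365 days.
Feb 13, 1727 → Feb 13, 1728: 365 days.
Feb 13, 1728 → Feb 13, 1729: 366 days (Feb 29, 1728 is in that span).
Feb 13, 1729 → Feb 13, 1730: 365 days.
Feb 13, 1730 → Feb 13, 1731: 365 days.
Feb 13, 1731 → Feb 13, 1732: 365 days.
Feb 13, 1732 → Feb 13, 1733: 366 days (Feb 29, 1732 is in that span).
Feb 13, 1733 → Feb 13, 1734: 365 days.
Feb 13, 1734 → Mar 13, 1734: 28 days (February has 28).
Mar 13, 1734 → Apr 13, 1734: 31 days (March has 31).
Apr 13, 1734 → May 13, 1734: 30 days (April has 30).
May 13, 1734 → Jun 13, 1734: 31 days (May has 31).
Jun 13, 1734 → Jun 16, 1734: 3 days.
Total: 4141 days.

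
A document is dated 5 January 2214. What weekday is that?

Doomsday rule: the anchor day for the 2200s is Friday. For year 14: 14÷12 = 1 r 2, and 2÷4 = 0, so 1+2+0 = 3.
Friday + 3 ≡ Monday — that's 2214's doomsday.
In January the doomsday date is Jan 3 (2214 is not a leap year).
Jan 5 is 2 days after Jan 3; 2 mod 7 = 2, so Monday + 2 = Wednesday.

Wednesday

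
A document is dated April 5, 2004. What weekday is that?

Monday

Doomsday rule: the anchor day for the 2000s is Tuesday. For year 04: 4÷12 = 0 r 4, and 4÷4 = 1, so 0+4+1 = 5.
Tuesday + 5 ≡ Sunday — that's 2004's doomsday.
In April the doomsday date is Apr 4.
Apr 5 is 1 day after Apr 4; 1 mod 7 = 1, so Sunday + 1 = Monday.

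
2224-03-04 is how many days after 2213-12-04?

3743

Dec 4, 2213 → Dec 4, 2214: 365 days.
Dec 4, 2214 → Dec 4, 2215: 365 days.
Dec 4, 2215 → Dec 4, 2216: 366 days (Feb 29, 2216 is in that span).
Dec 4, 2216 → Dec 4, 2217: 365 days.
Dec 4, 2217 → Dec 4, 2218: 365 days.
Dec 4, 2218 → Dec 4, 2219: 365 days.
Dec 4, 2219 → Dec 4, 2220: 366 days (Feb 29, 2220 is in that span).
Dec 4, 2220 → Dec 4, 2221: 365 days.
Dec 4, 2221 → Dec 4, 2222: 365 days.
Dec 4, 2222 → Dec 4, 2223: 365 days.
Dec 4, 2223 → Jan 4, 2224: 31 days (December has 31).
Jan 4, 2224 → Feb 4, 2224: 31 days (January has 31).
Feb 4, 2224 → Mar 4, 2224: 29 days.
Total: 3743 days.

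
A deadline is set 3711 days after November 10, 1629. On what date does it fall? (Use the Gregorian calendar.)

+365 (one year) → Nov 10, 1630 (3346 left).
+365 (one year) → Nov 10, 1631 (2981 left).
+366 (one year; includes Feb 29, 1632) → Nov 10, 1632 (2615 left).
+365 (one year) → Nov 10, 1633 (2250 left).
+365 (one year) → Nov 10, 1634 (1885 left).
+365 (one year) → Nov 10, 1635 (1520 left).
+366 (one year; includes Feb 29, 1636) → Nov 10, 1636 (1154 left).
+365 (one year) → Nov 10, 1637 (789 left).
+365 (one year) → Nov 10, 1638 (424 left).
+365 (one year) → Nov 10, 1639 (59 left).
Nov has 30 days: +21 → Dec 1, 1639 (38 left).
Dec has 31 days: +31 → Jan 1, 1640 (7 left).
+7 → Jan 8, 1640.

January 8, 1640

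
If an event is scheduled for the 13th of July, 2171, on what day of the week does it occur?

Doomsday rule: the anchor day for the 2100s is Sunday. For year 71: 71÷12 = 5 r 11, and 11÷4 = 2, so 5+11+2 = 18.
Sunday + 18 ≡ Thursday — that's 2171's doomsday.
In July the doomsday date is Jul 11.
Jul 13 is 2 days after Jul 11; 2 mod 7 = 2, so Thursday + 2 = Saturday.

Saturday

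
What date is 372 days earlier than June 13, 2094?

June 6, 2093

−13 → May 31, 2094 (end of May, 31 days; 359 left).
−31 → Apr 30, 2094 (end of Apr, 30 days; 328 left).
−30 → Mar 31, 2094 (end of Mar, 31 days; 298 left).
−31 → Feb 28, 2094 (end of Feb, 28 days; 267 left).
−28 → Jan 31, 2094 (end of Jan, 31 days; 239 left).
−31 → Dec 31, 2093 (end of Dec, 31 days; 208 left).
−31 → Nov 30, 2093 (end of Nov, 30 days; 177 left).
−30 → Oct 31, 2093 (end of Oct, 31 days; 147 left).
−31 → Sep 30, 2093 (end of Sep, 30 days; 116 left).
−30 → Aug 31, 2093 (end of Aug, 31 days; 86 left).
−31 → Jul 31, 2093 (end of Jul, 31 days; 55 left).
−31 → Jun 30, 2093 (end of Jun, 30 days; 24 left).
−24 → Jun 6, 2093.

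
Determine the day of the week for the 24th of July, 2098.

Thursday

Doomsday rule: the anchor day for the 2000s is Tuesday. For year 98: 98÷12 = 8 r 2, and 2÷4 = 0, so 8+2+0 = 10.
Tuesday + 10 ≡ Friday — that's 2098's doomsday.
In July the doomsday date is Jul 11.
Jul 24 is 13 days after Jul 11; 13 mod 7 = 6, so Friday + 6 = Thursday.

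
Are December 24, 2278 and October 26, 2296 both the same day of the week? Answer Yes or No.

No

From Dec 24, 2278 to Oct 26, 2296 is 6516 days.
6516 mod 7 = 6, so they are different weekdays.
(Dec 24, 2278 is a Tuesday; Oct 26, 2296 is a Monday.)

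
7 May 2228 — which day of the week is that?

Wednesday

Doomsday rule: the anchor day for the 2200s is Friday. For year 28: 28÷12 = 2 r 4, and 4÷4 = 1, so 2+4+1 = 7.
Friday + 7 ≡ Friday — that's 2228's doomsday.
In May the doomsday date is May 9.
May 7 is 2 days before May 9; 2 mod 7 = 2, so Friday − 2 = Wednesday.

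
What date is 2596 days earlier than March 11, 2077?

−365 (one year) → Mar 11, 2076 (2231 left).
−366 (one year; includes Feb 29, 2076) → Mar 11, 2075 (1865 left).
−365 (one year) → Mar 11, 2074 (1500 left).
−365 (one year) → Mar 11, 2073 (1135 left).
−365 (one year) → Mar 11, 2072 (770 left).
−366 (one year; includes Feb 29, 2072) → Mar 11, 2071 (404 left).
−365 (one year) → Mar 11, 2070 (39 left).
−11 → Feb 28, 2070 (end of Feb, 28 days; 28 left).
−28 → Jan 31, 2070 (end of Jan, 31 days; 0 left).

January 31, 2070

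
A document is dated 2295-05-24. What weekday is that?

Doomsday rule: the anchor day for the 2200s is Friday. For year 95: 95÷12 = 7 r 11, and 11÷4 = 2, so 7+11+2 = 20.
Friday + 20 ≡ Thursday — that's 2295's doomsday.
In May the doomsday date is May 9.
May 24 is 15 days after May 9; 15 mod 7 = 1, so Thursday + 1 = Friday.

Friday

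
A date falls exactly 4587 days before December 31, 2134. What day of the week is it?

Dec 31, 2134 is a Friday.
4587 mod 7 = 2, so 4587 days before a Friday is Friday − 2 = Wednesday.

Wednesday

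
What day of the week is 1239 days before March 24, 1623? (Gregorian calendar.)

Friday

Mar 24, 1623 is a Friday.
1239 mod 7 = 0, so 1239 days before a Friday is Friday − 0 = Friday.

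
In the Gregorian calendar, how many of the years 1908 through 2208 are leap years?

Multiples of 4 in [1908,2208]: 76.
Of those, multiples of 100: 3 (not leap unless ÷400).
Multiples of 400: 1.
Leap years = 76 − 3 + 1 = 74.

74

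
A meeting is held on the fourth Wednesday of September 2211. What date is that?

September 25, 2211

September 1, 2211 is a Sunday.
The first Wednesday is therefore September 4 (3 days later).
The fourth Wednesday is 4 + 3×7 = September 25.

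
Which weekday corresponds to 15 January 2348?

Doomsday rule: the anchor day for the 2300s is Wednesday. For year 48: 48÷12 = 4 r 0, and 0÷4 = 0, so 4+0+0 = 4.
Wednesday + 4 ≡ Sunday — that's 2348's doomsday.
In January the doomsday date is Jan 4 (2348 is a leap year (divisible by 4)).
Jan 15 is 11 days after Jan 4; 11 mod 7 = 4, so Sunday + 4 = Thursday.

Thursday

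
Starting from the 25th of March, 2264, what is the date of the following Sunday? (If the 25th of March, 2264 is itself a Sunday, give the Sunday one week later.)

March 27, 2264

Mar 25, 2264 is a Friday.
From Friday to the next Sunday is 2 days.
Mar 25, 2264 + 2 = Mar 27, 2264.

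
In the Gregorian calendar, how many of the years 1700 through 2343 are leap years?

Multiples of 4 in [1700,2343]: 161.
Of those, multiples of 100: 7 (not leap unless ÷400).
Multiples of 400: 1.
Leap years = 161 − 7 + 1 = 155.

155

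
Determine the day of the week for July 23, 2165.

Doomsday rule: the anchor day for the 2100s is Sunday. For year 65: 65÷12 = 5 r 5, and 5÷4 = 1, so 5+5+1 = 11.
Sunday + 11 ≡ Thursday — that's 2165's doomsday.
In July the doomsday date is Jul 11.
Jul 23 is 12 days after Jul 11; 12 mod 7 = 5, so Thursday + 5 = Tuesday.

Tuesday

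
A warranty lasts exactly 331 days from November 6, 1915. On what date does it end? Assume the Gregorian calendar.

Nov has 30 days: +25 → Dec 1, 1915 (306 left).
Dec has 31 days: +31 → Jan 1, 1916 (275 left).
Jan has 31 days: +31 → Feb 1, 1916 (244 left).
Feb has 29 days: +29 → Mar 1, 1916 (215 left).
Mar has 31 days: +31 → Apr 1, 1916 (184 left).
Apr has 30 days: +30 → May 1, 1916 (154 left).
May has 31 days: +31 → Jun 1, 1916 (123 left).
Jun has 30 days: +30 → Jul 1, 1916 (93 left).
Jul has 31 days: +31 → Aug 1, 1916 (62 left).
Aug has 31 days: +31 → Sep 1, 1916 (31 left).
Sep has 30 days: +30 → Oct 1, 1916 (1 left).
+1 → Oct 2, 1916.

October 2, 1916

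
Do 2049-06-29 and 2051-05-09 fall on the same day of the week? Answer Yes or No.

From Jun 29, 2049 to May 9, 2051 is 679 days.
679 mod 7 = 0, so they are the same weekday.
(Jun 29, 2049 is a Tuesday; May 9, 2051 is a Tuesday.)

Yes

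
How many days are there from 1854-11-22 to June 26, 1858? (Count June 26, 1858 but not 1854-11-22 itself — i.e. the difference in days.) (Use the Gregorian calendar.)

1312

Nov 22, 1854 → Nov 22, 1855: 365 days.
Nov 22, 1855 → Nov 22, 1856: 366 days (Feb 29, 1856 is in that span).
Nov 22, 1856 → Nov 22, 1857: 365 days.
Nov 22, 1857 → Dec 22, 1857: 30 days (November has 30).
Dec 22, 1857 → Jan 22, 1858: 31 days (December has 31).
Jan 22, 1858 → Feb 22, 1858: 31 days (January has 31).
Feb 22, 1858 → Mar 22, 1858: 28 days (February has 28).
Mar 22, 1858 → Apr 22, 1858: 31 days (March has 31).
Apr 22, 1858 → May 22, 1858: 30 days (April has 30).
May 22, 1858 → Jun 22, 1858: 31 days (May has 31).
Jun 22, 1858 → Jun 26, 1858: 4 days.
Total: 1312 days.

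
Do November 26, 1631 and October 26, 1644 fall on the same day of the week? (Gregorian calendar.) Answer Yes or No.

Yes

From Nov 26, 1631 to Oct 26, 1644 is 4718 days.
4718 mod 7 = 0, so they are the same weekday.
(Nov 26, 1631 is a Wednesday; Oct 26, 1644 is a Wednesday.)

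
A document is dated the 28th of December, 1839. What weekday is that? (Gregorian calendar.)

Doomsday rule: the anchor day for the 1800s is Friday. For year 39: 39÷12 = 3 r 3, and 3÷4 = 0, so 3+3+0 = 6.
Friday + 6 ≡ Thursday — that's 1839's doomsday.
In December the doomsday date is Dec 12.
Dec 28 is 16 days after Dec 12; 16 mod 7 = 2, so Thursday + 2 = Saturday.

Saturday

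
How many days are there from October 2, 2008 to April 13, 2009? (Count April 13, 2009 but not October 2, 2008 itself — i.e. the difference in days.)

Oct 2, 2008 → Nov 2, 2008: 31 days (October has 31).
Nov 2, 2008 → Dec 2, 2008: 30 days (November has 30).
Dec 2, 2008 → Jan 2, 2009: 31 days (December has 31).
Jan 2, 2009 → Feb 2, 2009: 31 days (January has 31).
Feb 2, 2009 → Mar 2, 2009: 28 days (February has 28).
Mar 2, 2009 → Apr 2, 2009: 31 days (March has 31).
Apr 2, 2009 → Apr 13, 2009: 11 days.
Total: 193 days.

193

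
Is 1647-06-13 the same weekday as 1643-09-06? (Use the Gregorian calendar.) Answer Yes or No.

No

From Sep 6, 1643 to Jun 13, 1647 is 1376 days.
1376 mod 7 = 4, so they are different weekdays.
(Sep 6, 1643 is a Sunday; Jun 13, 1647 is a Thursday.)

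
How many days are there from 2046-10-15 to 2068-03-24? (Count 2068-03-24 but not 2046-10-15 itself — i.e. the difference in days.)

Oct 15, 2046 → Oct 15, 2047: 365 days.
Oct 15, 2047 → Oct 15, 2048: 366 days (Feb 29, 2048 is in that span).
Oct 15, 2048 → Oct 15, 2049: 365 days.
Oct 15, 2049 → Oct 15, 2050: 365 days.
Oct 15, 2050 → Oct 15, 2051: 365 days.
Oct 15, 2051 → Oct 15, 2052: 366 days (Feb 29, 2052 is in that span).
Oct 15, 2052 → Oct 15, 2053: 365 days.
Oct 15, 2053 → Oct 15, 2054: 365 days.
Oct 15, 2054 → Oct 15, 2055: 365 days.
Oct 15, 2055 → Oct 15, 2056: 366 days (Feb 29, 2056 is in that span).
Oct 15, 2056 → Oct 15, 2057: 365 days.
Oct 15, 2057 → Oct 15, 2058: 365 days.
Oct 15, 2058 → Oct 15, 2059: 365 days.
Oct 15, 2059 → Oct 15, 2060: 366 days (Feb 29, 2060 is in that span).
Oct 15, 2060 → Oct 15, 2061: 365 days.
Oct 15, 2061 → Oct 15, 2062: 365 days.
Oct 15, 2062 → Oct 15, 2063: 365 days.
Oct 15, 2063 → Oct 15, 2064: 366 days (Feb 29, 2064 is in that span).
Oct 15, 2064 → Oct 15, 2065: 365 days.
Oct 15, 2065 → Oct 15, 2066: 365 days.
Oct 15, 2066 → Oct 15, 2067: 365 days.
Oct 15, 2067 → Nov 15, 2067: 31 days (October has 31).
Nov 15, 2067 → Dec 15, 2067: 30 days (November has 30).
Dec 15, 2067 → Jan 15, 2068: 31 days (December has 31).
Jan 15, 2068 → Feb 15, 2068: 31 days (January has 31).
Feb 15, 2068 → Mar 15, 2068: 29 days (February has 29).
Mar 15, 2068 → Mar 24, 2068: 9 days.
Total: 7831 days.

7831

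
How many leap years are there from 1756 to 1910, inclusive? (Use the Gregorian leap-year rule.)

37

Multiples of 4 in [1756,1910]: 39.
Of those, multiples of 100: 2 (not leap unless ÷400).
Multiples of 400: 0.
Leap years = 39 − 2 + 0 = 37.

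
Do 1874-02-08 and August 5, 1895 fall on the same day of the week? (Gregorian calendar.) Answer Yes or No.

From Feb 8, 1874 to Aug 5, 1895 is 7848 days.
7848 mod 7 = 1, so they are different weekdays.
(Feb 8, 1874 is a Sunday; Aug 5, 1895 is a Monday.)

No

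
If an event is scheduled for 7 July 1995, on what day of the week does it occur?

Friday

January 1, 1995 is a Sunday.
Jan 1, 1995 → Feb 1, 1995: 31 days (January has 31).
Feb 1, 1995 → Mar 1, 1995: 28 days (February has 28).
Mar 1, 1995 → Apr 1, 1995: 31 days (March has 31).
Apr 1, 1995 → May 1, 1995: 30 days (April has 30).
May 1, 1995 → Jun 1, 1995: 31 days (May has 31).
Jun 1, 1995 → Jul 1, 1995: 30 days (June has 30).
Jul 1, 1995 → Jul 7, 1995: 6 days.
Total: 187 days.
187 mod 7 = 5, so Sunday + 5 = Friday.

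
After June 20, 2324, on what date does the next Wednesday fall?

Jun 20, 2324 is a Friday.
From Friday to the next Wednesday is 5 days.
Jun 20, 2324 + 5 = Jun 25, 2324.

June 25, 2324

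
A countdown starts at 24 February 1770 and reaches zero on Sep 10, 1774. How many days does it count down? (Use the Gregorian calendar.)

1659

Feb 24, 1770 → Feb 24, 1771: 365 days.
Feb 24, 1771 → Feb 24, 1772: 365 days.
Feb 24, 1772 → Feb 24, 1773: 366 days (Feb 29, 1772 is in that span).
Feb 24, 1773 → Feb 24, 1774: 365 days.
Feb 24, 1774 → Mar 24, 1774: 28 days (February has 28).
Mar 24, 1774 → Apr 24, 1774: 31 days (March has 31).
Apr 24, 1774 → May 24, 1774: 30 days (April has 30).
May 24, 1774 → Jun 24, 1774: 31 days (May has 31).
Jun 24, 1774 → Jul 24, 1774: 30 days (June has 30).
Jul 24, 1774 → Aug 24, 1774: 31 days (July has 31).
Aug 24, 1774 → Sep 10, 1774: 17 days.
Total: 1659 days.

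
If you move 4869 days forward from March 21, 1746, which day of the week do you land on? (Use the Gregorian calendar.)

First find the weekday of Mar 21, 1746. Doomsday rule: the anchor day for the 1700s is Sunday. For year 46: 46÷12 = 3 r 10, and 10÷4 = 2, so 3+10+2 = 15.
Sunday + 15 ≡ Monday — that's 1746's doomsday.
In March the doomsday date is Mar 14.
Mar 21 is 7 days after Mar 14; 7 mod 7 = 0, so Monday + 0 = Monday.
4869 mod 7 = 4, so 4869 days after a Monday is Monday + 4 = Friday.

Friday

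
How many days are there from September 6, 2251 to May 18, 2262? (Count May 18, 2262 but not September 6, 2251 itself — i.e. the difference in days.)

3907

Sep 6, 2251 → Sep 6, 2252: 366 days (Feb 29, 2252 is in that span).
Sep 6, 2252 → Sep 6, 2253: 365 days.
Sep 6, 2253 → Sep 6, 2254: 365 days.
Sep 6, 2254 → Sep 6, 2255: 365 days.
Sep 6, 2255 → Sep 6, 2256: 366 days (Feb 29, 2256 is in that span).
Sep 6, 2256 → Sep 6, 2257: 365 days.
Sep 6, 2257 → Sep 6, 2258: 365 days.
Sep 6, 2258 → Sep 6, 2259: 365 days.
Sep 6, 2259 → Sep 6, 2260: 366 days (Feb 29, 2260 is in that span).
Sep 6, 2260 → Sep 6, 2261: 365 days.
Sep 6, 2261 → Oct 6, 2261: 30 days (September has 30).
Oct 6, 2261 → Nov 6, 2261: 31 days (October has 31).
Nov 6, 2261 → Dec 6, 2261: 30 days (November has 30).
Dec 6, 2261 → Jan 6, 2262: 31 days (December has 31).
Jan 6, 2262 → Feb 6, 2262: 31 days (January has 31).
Feb 6, 2262 → Mar 6, 2262: 28 days (February has 28).
Mar 6, 2262 → Apr 6, 2262: 31 days (March has 31).
Apr 6, 2262 → May 6, 2262: 30 days (April has 30).
May 6, 2262 → May 18, 2262: 12 days.
Total: 3907 days.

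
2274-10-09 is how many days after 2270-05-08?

May 8, 2270 → May 8, 2271: 365 days.
May 8, 2271 → May 8, 2272: 366 days (Feb 29, 2272 is in that span).
May 8, 2272 → May 8, 2273: 365 days.
May 8, 2273 → May 8, 2274: 365 days.
May 8, 2274 → Jun 8, 2274: 31 days (May has 31).
Jun 8, 2274 → Jul 8, 2274: 30 days (June has 30).
Jul 8, 2274 → Aug 8, 2274: 31 days (July has 31).
Aug 8, 2274 → Sep 8, 2274: 31 days (August has 31).
Sep 8, 2274 → Oct 8, 2274: 30 days (September has 30).
Oct 8, 2274 → Oct 9, 2274: 1 days.
Total: 1615 days.

1615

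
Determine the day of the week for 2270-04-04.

Doomsday rule: the anchor day for the 2200s is Friday. For year 70: 70÷12 = 5 r 10, and 10÷4 = 2, so 5+10+2 = 17.
Friday + 17 ≡ Monday — that's 2270's doomsday.
In April the doomsday date is Apr 4.
Apr 4 is the doomsday itself: Monday.

Monday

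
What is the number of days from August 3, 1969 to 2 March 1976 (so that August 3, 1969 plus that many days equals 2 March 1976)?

2403

Aug 3, 1969 → Aug 3, 1970: 365 days.
Aug 3, 1970 → Aug 3, 1971: 365 days.
Aug 3, 1971 → Aug 3, 1972: 366 days (Feb 29, 1972 is in that span).
Aug 3, 1972 → Aug 3, 1973: 365 days.
Aug 3, 1973 → Aug 3, 1974: 365 days.
Aug 3, 1974 → Aug 3, 1975: 365 days.
Aug 3, 1975 → Sep 3, 1975: 31 days (August has 31).
Sep 3, 1975 → Oct 3, 1975: 30 days (September has 30).
Oct 3, 1975 → Nov 3, 1975: 31 days (October has 31).
Nov 3, 1975 → Dec 3, 1975: 30 days (November has 30).
Dec 3, 1975 → Jan 3, 1976: 31 days (December has 31).
Jan 3, 1976 → Feb 3, 1976: 31 days (January has 31).
Feb 3, 1976 → Mar 2, 1976: 28 days.
Total: 2403 days.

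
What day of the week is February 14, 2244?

Wednesday

Doomsday rule: the anchor day for the 2200s is Friday. For year 44: 44÷12 = 3 r 8, and 8÷4 = 2, so 3+8+2 = 13.
Friday + 13 ≡ Thursday — that's 2244's doomsday.
In February the doomsday date is Feb 29 (2244 is a leap year (divisible by 4)).
Feb 14 is 15 days before Feb 29; 15 mod 7 = 1, so Thursday − 1 = Wednesday.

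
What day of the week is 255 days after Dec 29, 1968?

Dec 29, 1968 is a Sunday.
255 mod 7 = 3, so 255 days after a Sunday is Sunday + 3 = Wednesday.

Wednesday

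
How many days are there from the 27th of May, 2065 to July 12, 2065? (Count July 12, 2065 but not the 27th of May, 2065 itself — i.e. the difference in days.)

46

May 27, 2065 → Jun 27, 2065: 31 days (May has 31).
Jun 27, 2065 → Jul 12, 2065: 15 days.
Total: 46 days.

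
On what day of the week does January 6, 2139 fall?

Tuesday

Doomsday rule: the anchor day for the 2100s is Sunday. For year 39: 39÷12 = 3 r 3, and 3÷4 = 0, so 3+3+0 = 6.
Sunday + 6 ≡ Saturday — that's 2139's doomsday.
In January the doomsday date is Jan 3 (2139 is not a leap year).
Jan 6 is 3 days after Jan 3; 3 mod 7 = 3, so Saturday + 3 = Tuesday.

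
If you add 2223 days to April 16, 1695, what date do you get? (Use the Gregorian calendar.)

+366 (one year; includes Feb 29, 1696) → Apr 16, 1696 (1857 left).
+365 (one year) → Apr 16, 1697 (1492 left).
+365 (one year) → Apr 16, 1698 (1127 left).
+365 (one year) → Apr 16, 1699 (762 left).
+365 (one year) → Apr 16, 1700 (397 left).
Apr has 30 days: +15 → May 1, 1700 (382 left).
May has 31 days: +31 → Jun 1, 1700 (351 left).
Jun has 30 days: +30 → Jul 1, 1700 (321 left).
Jul has 31 days: +31 → Aug 1, 1700 (290 left).
Aug has 31 days: +31 → Sep 1, 1700 (259 left).
Sep has 30 days: +30 → Oct 1, 1700 (229 left).
Oct has 31 days: +31 → Nov 1, 1700 (198 left).
Nov has 30 days: +30 → Dec 1, 1700 (168 left).
Dec has 31 days: +31 → Jan 1, 1701 (137 left).
Jan has 31 days: +31 → Feb 1, 1701 (106 left).
Feb has 28 days: +28 → Mar 1, 1701 (78 left).
Mar has 31 days: +31 → Apr 1, 1701 (47 left).
Apr has 30 days: +30 → May 1, 1701 (17 left).
+17 → May 18, 1701.

May 18, 1701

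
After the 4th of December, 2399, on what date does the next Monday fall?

December 6, 2399

Dec 4, 2399 is a Saturday.
From Saturday to the next Monday is 2 days.
Dec 4, 2399 + 2 = Dec 6, 2399.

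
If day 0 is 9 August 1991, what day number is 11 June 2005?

5055

Aug 9, 1991 → Aug 9, 1992: 366 days (Feb 29, 1992 is in that span).
Aug 9, 1992 → Aug 9, 1993: 365 days.
Aug 9, 1993 → Aug 9, 1994: 365 days.
Aug 9, 1994 → Aug 9, 1995: 365 days.
Aug 9, 1995 → Aug 9, 1996: 366 days (Feb 29, 1996 is in that span).
Aug 9, 1996 → Aug 9, 1997: 365 days.
Aug 9, 1997 → Aug 9, 1998: 365 days.
Aug 9, 1998 → Aug 9, 1999: 365 days.
Aug 9, 1999 → Aug 9, 2000: 366 days (Feb 29, 2000 is in that span).
Aug 9, 2000 → Aug 9, 2001: 365 days.
Aug 9, 2001 → Aug 9, 2002: 365 days.
Aug 9, 2002 → Aug 9, 2003: 365 days.
Aug 9, 2003 → Aug 9, 2004: 366 days (Feb 29, 2004 is in that span).
Aug 9, 2004 → Sep 9, 2004: 31 days (August has 31).
Sep 9, 2004 → Oct 9, 2004: 30 days (September has 30).
Oct 9, 2004 → Nov 9, 2004: 31 days (October has 31).
Nov 9, 2004 → Dec 9, 2004: 30 days (November has 30).
Dec 9, 2004 → Jan 9, 2005: 31 days (December has 31).
Jan 9, 2005 → Feb 9, 2005: 31 days (January has 31).
Feb 9, 2005 → Mar 9, 2005: 28 days (February has 28).
Mar 9, 2005 → Apr 9, 2005: 31 days (March has 31).
Apr 9, 2005 → May 9, 2005: 30 days (April has 30).
May 9, 2005 → Jun 9, 2005: 31 days (May has 31).
Jun 9, 2005 → Jun 11, 2005: 2 days.
Total: 5055 days.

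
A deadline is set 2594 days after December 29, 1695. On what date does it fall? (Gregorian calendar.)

February 5, 1703

+366 (one year; includes Feb 29, 1696) → Dec 29, 1696 (2228 left).
+365 (one year) → Dec 29, 1697 (1863 left).
+365 (one year) → Dec 29, 1698 (1498 left).
+365 (one year) → Dec 29, 1699 (1133 left).
+365 (one year) → Dec 29, 1700 (768 left).
+365 (one year) → Dec 29, 1701 (403 left).
+365 (one year) → Dec 29, 1702 (38 left).
Dec has 31 days: +3 → Jan 1, 1703 (35 left).
Jan has 31 days: +31 → Feb 1, 1703 (4 left).
+4 → Feb 5, 1703.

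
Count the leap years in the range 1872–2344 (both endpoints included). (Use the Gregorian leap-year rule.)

Multiples of 4 in [1872,2344]: 119.
Of those, multiples of 100: 5 (not leap unless ÷400).
Multiples of 400: 1.
Leap years = 119 − 5 + 1 = 115.

115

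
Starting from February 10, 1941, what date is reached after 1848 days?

March 4, 1946

+365 (one year) → Feb 10, 1942 (1483 left).
+365 (one year) → Feb 10, 1943 (1118 left).
+365 (one year) → Feb 10, 1944 (753 left).
+366 (one year; includes Feb 29, 1944) → Feb 10, 1945 (387 left).
Feb has 28 days: +19 → Mar 1, 1945 (368 left).
Mar has 31 days: +31 → Apr 1, 1945 (337 left).
Apr has 30 days: +30 → May 1, 1945 (307 left).
May has 31 days: +31 → Jun 1, 1945 (276 left).
Jun has 30 days: +30 → Jul 1, 1945 (246 left).
Jul has 31 days: +31 → Aug 1, 1945 (215 left).
Aug has 31 days: +31 → Sep 1, 1945 (184 left).
Sep has 30 days: +30 → Oct 1, 1945 (154 left).
Oct has 31 days: +31 → Nov 1, 1945 (123 left).
Nov has 30 days: +30 → Dec 1, 1945 (93 left).
Dec has 31 days: +31 → Jan 1, 1946 (62 left).
Jan has 31 days: +31 → Feb 1, 1946 (31 left).
Feb has 28 days: +28 → Mar 1, 1946 (3 left).
+3 → Mar 4, 1946.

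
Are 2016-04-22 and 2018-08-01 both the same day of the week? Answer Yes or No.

No

From Apr 22, 2016 to Aug 1, 2018 is 831 days.
831 mod 7 = 5, so they are different weekdays.
(Apr 22, 2016 is a Friday; Aug 1, 2018 is a Wednesday.)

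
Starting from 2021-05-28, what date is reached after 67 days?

August 3, 2021

May has 31 days: +4 → Jun 1, 2021 (63 left).
Jun has 30 days: +30 → Jul 1, 2021 (33 left).
Jul has 31 days: +31 → Aug 1, 2021 (2 left).
+2 → Aug 3, 2021.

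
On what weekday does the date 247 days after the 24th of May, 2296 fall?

Tuesday

First find the weekday of May 24, 2296. Doomsday rule: the anchor day for the 2200s is Friday. For year 96: 96÷12 = 8 r 0, and 0÷4 = 0, so 8+0+0 = 8.
Friday + 8 ≡ Saturday — that's 2296's doomsday.
In May the doomsday date is May 9.
May 24 is 15 days after May 9; 15 mod 7 = 1, so Saturday + 1 = Sunday.
247 mod 7 = 2, so 247 days after a Sunday is Sunday + 2 = Tuesday.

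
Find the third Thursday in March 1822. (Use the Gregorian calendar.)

March 21, 1822

March 1, 1822 is a Friday.
The first Thursday is therefore March 7 (6 days later).
The third Thursday is 7 + 2×7 = March 21.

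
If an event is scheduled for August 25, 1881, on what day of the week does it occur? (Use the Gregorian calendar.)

Thursday

January 1, 1881 is a Saturday.
Jan 1, 1881 → Feb 1, 1881: 31 days (January has 31).
Feb 1, 1881 → Mar 1, 1881: 28 days (February has 28).
Mar 1, 1881 → Apr 1, 1881: 31 days (March has 31).
Apr 1, 1881 → May 1, 1881: 30 days (April has 30).
May 1, 1881 → Jun 1, 1881: 31 days (May has 31).
Jun 1, 1881 → Jul 1, 1881: 30 days (June has 30).
Jul 1, 1881 → Aug 1, 1881: 31 days (July has 31).
Aug 1, 1881 → Aug 25, 1881: 24 days.
Total: 236 days.
236 mod 7 = 5, so Saturday + 5 = Thursday.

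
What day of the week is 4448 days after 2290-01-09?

Sunday

Jan 9, 2290 is a Thursday.
4448 mod 7 = 3, so 4448 days after a Thursday is Thursday + 3 = Sunday.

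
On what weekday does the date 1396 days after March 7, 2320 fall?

Wednesday

First find the weekday of Mar 7, 2320. Doomsday rule: the anchor day for the 2300s is Wednesday. For year 20: 20÷12 = 1 r 8, and 8÷4 = 2, so 1+8+2 = 11.
Wednesday + 11 ≡ Sunday — that's 2320's doomsday.
In March the doomsday date is Mar 14.
Mar 7 is 7 days before Mar 14; 7 mod 7 = 0, so Sunday − 0 = Sunday.
1396 mod 7 = 3, so 1396 days after a Sunday is Sunday + 3 = Wednesday.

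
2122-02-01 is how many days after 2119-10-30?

825

Oct 30, 2119 → Oct 30, 2120: 366 days (Feb 29, 2120 is in that span).
Oct 30, 2120 → Oct 30, 2121: 365 days.
Oct 30, 2121 → Nov 30, 2121: 31 days (October has 31).
Nov 30, 2121 → Dec 30, 2121: 30 days (November has 30).
Dec 30, 2121 → Jan 30, 2122: 31 days (December has 31).
Jan 30, 2122 → Feb 1, 2122: 2 days.
Total: 825 days.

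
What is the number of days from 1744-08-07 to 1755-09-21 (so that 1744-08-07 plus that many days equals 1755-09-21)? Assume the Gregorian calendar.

Aug 7, 1744 → Aug 7, 1745: 365 days.
Aug 7, 1745 → Aug 7, 1746: 365 days.
Aug 7, 1746 → Aug 7, 1747: 365 days.
Aug 7, 1747 → Aug 7, 1748: 366 days (Feb 29, 1748 is in that span).
Aug 7, 1748 → Aug 7, 1749: 365 days.
Aug 7, 1749 → Aug 7, 1750: 365 days.
Aug 7, 1750 → Aug 7, 1751: 365 days.
Aug 7, 1751 → Aug 7, 1752: 366 days (Feb 29, 1752 is in that span).
Aug 7, 1752 → Aug 7, 1753: 365 days.
Aug 7, 1753 → Aug 7, 1754: 365 days.
Aug 7, 1754 → Aug 7, 1755: 365 days.
Aug 7, 1755 → Sep 7, 1755: 31 days (August has 31).
Sep 7, 1755 → Sep 21, 1755: 14 days.
Total: 4062 days.

4062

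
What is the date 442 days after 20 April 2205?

July 6, 2206

+365 (one year) → Apr 20, 2206 (77 left).
Apr has 30 days: +11 → May 1, 2206 (66 left).
May has 31 days: +31 → Jun 1, 2206 (35 left).
Jun has 30 days: +30 → Jul 1, 2206 (5 left).
+5 → Jul 6, 2206.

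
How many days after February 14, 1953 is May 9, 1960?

2641

Feb 14, 1953 → Feb 14, 1954: 365 days.
Feb 14, 1954 → Feb 14, 1955: 365 days.
Feb 14, 1955 → Feb 14, 1956: 365 days.
Feb 14, 1956 → Feb 14, 1957: 366 days (Feb 29, 1956 is in that span).
Feb 14, 1957 → Feb 14, 1958: 365 days.
Feb 14, 1958 → Feb 14, 1959: 365 days.
Feb 14, 1959 → Feb 14, 1960: 365 days.
Feb 14, 1960 → Mar 14, 1960: 29 days (February has 29).
Mar 14, 1960 → Apr 14, 1960: 31 days (March has 31).
Apr 14, 1960 → May 9, 1960: 25 days.
Total: 2641 days.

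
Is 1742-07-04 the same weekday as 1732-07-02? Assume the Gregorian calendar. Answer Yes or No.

From Jul 2, 1732 to Jul 4, 1742 is 3654 days.
3654 mod 7 = 0, so they are the same weekday.
(Jul 2, 1732 is a Wednesday; Jul 4, 1742 is a Wednesday.)

Yes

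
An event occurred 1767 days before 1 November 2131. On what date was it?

−365 (one year) → Nov 1, 2130 (1402 left).
−365 (one year) → Nov 1, 2129 (1037 left).
−365 (one year) → Nov 1, 2128 (672 left).
−366 (one year; includes Feb 29, 2128) → Nov 1, 2127 (306 left).
−1 → Oct 31, 2127 (end of Oct, 31 days; 305 left).
−31 → Sep 30, 2127 (end of Sep, 30 days; 274 left).
−30 → Aug 31, 2127 (end of Aug, 31 days; 244 left).
−31 → Jul 31, 2127 (end of Jul, 31 days; 213 left).
−31 → Jun 30, 2127 (end of Jun, 30 days; 182 left).
−30 → May 31, 2127 (end of May, 31 days; 152 left).
−31 → Apr 30, 2127 (end of Apr, 30 days; 121 left).
−30 → Mar 31, 2127 (end of Mar, 31 days; 91 left).
−31 → Feb 28, 2127 (end of Feb, 28 days; 60 left).
−28 → Jan 31, 2127 (end of Jan, 31 days; 32 left).
−31 → Dec 31, 2126 (end of Dec, 31 days; 1 left).
−1 → Dec 30, 2126.

December 30, 2126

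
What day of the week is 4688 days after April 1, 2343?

Apr 1, 2343 is a Thursday.
4688 mod 7 = 5, so 4688 days after a Thursday is Thursday + 5 = Tuesday.

Tuesday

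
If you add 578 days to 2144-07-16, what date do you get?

February 14, 2146

+365 (one year) → Jul 16, 2145 (213 left).
Jul has 31 days: +16 → Aug 1, 2145 (197 left).
Aug has 31 days: +31 → Sep 1, 2145 (166 left).
Sep has 30 days: +30 → Oct 1, 2145 (136 left).
Oct has 31 days: +31 → Nov 1, 2145 (105 left).
Nov has 30 days: +30 → Dec 1, 2145 (75 left).
Dec has 31 days: +31 → Jan 1, 2146 (44 left).
Jan has 31 days: +31 → Feb 1, 2146 (13 left).
+13 → Feb 14, 2146.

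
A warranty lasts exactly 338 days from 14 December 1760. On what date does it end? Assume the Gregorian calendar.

November 17, 1761

Dec has 31 days: +18 → Jan 1, 1761 (320 left).
Jan has 31 days: +31 → Feb 1, 1761 (289 left).
Feb has 28 days: +28 → Mar 1, 1761 (261 left).
Mar has 31 days: +31 → Apr 1, 1761 (230 left).
Apr has 30 days: +30 → May 1, 1761 (200 left).
May has 31 days: +31 → Jun 1, 1761 (169 left).
Jun has 30 days: +30 → Jul 1, 1761 (139 left).
Jul has 31 days: +31 → Aug 1, 1761 (108 left).
Aug has 31 days: +31 → Sep 1, 1761 (77 left).
Sep has 30 days: +30 → Oct 1, 1761 (47 left).
Oct has 31 days: +31 → Nov 1, 1761 (16 left).
+16 → Nov 17, 1761.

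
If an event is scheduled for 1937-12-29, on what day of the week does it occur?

Doomsday rule: the anchor day for the 1900s is Wednesday. For year 37: 37÷12 = 3 r 1, and 1÷4 = 0, so 3+1+0 = 4.
Wednesday + 4 ≡ Sunday — that's 1937's doomsday.
In December the doomsday date is Dec 12.
Dec 29 is 17 days after Dec 12; 17 mod 7 = 3, so Sunday + 3 = Wednesday.

Wednesday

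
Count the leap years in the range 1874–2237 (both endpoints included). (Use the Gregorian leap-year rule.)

Multiples of 4 in [1874,2237]: 91.
Of those, multiples of 100: 4 (not leap unless ÷400).
Multiples of 400: 1.
Leap years = 91 − 4 + 1 = 88.

88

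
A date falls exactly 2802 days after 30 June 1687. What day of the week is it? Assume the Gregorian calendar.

Wednesday

Jun 30, 1687 is a Monday.
2802 mod 7 = 2, so 2802 days after a Monday is Monday + 2 = Wednesday.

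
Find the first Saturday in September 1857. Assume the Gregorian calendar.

September 5, 1857

September 1, 1857 is a Tuesday.
The first Saturday is therefore September 5 (4 days later).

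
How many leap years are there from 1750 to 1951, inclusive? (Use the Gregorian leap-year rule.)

Multiples of 4 in [1750,1951]: 50.
Of those, multiples of 100: 2 (not leap unless ÷400).
Multiples of 400: 0.
Leap years = 50 − 2 + 0 = 48.

48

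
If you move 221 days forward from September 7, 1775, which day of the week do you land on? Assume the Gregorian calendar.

Monday

First find the weekday of Sep 7, 1775. Doomsday rule: the anchor day for the 1700s is Sunday. For year 75: 75÷12 = 6 r 3, and 3÷4 = 0, so 6+3+0 = 9.
Sunday + 9 ≡ Tuesday — that's 1775's doomsday.
In September the doomsday date is Sep 5.
Sep 7 is 2 days after Sep 5; 2 mod 7 = 2, so Tuesday + 2 = Thursday.
221 mod 7 = 4, so 221 days after a Thursday is Thursday + 4 = Monday.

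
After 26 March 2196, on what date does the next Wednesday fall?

Mar 26, 2196 is a Saturday.
From Saturday to the next Wednesday is 4 days.
Mar 26, 2196 + 4 = Mar 30, 2196.

March 30, 2196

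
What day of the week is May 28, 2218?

Doomsday rule: the anchor day for the 2200s is Friday. For year 18: 18÷12 = 1 r 6, and 6÷4 = 1, so 1+6+1 = 8.
Friday + 8 ≡ Saturday — that's 2218's doomsday.
In May the doomsday date is May 9.
May 28 is 19 days after May 9; 19 mod 7 = 5, so Saturday + 5 = Thursday.

Thursday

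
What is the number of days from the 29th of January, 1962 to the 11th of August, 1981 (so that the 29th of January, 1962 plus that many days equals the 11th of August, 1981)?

Jan 29, 1962 → Jan 29, 1963: 365 days.
Jan 29, 1963 → Jan 29, 1964: 365 days.
Jan 29, 1964 → Jan 29, 1965: 366 days (Feb 29, 1964 is in that span).
Jan 29, 1965 → Jan 29, 1966: 365 days.
Jan 29, 1966 → Jan 29, 1967: 365 days.
Jan 29, 1967 → Jan 29, 1968: 365 days.
Jan 29, 1968 → Jan 29, 1969: 366 days (Feb 29, 1968 is in that span).
Jan 29, 1969 → Jan 29, 1970: 365 days.
Jan 29, 1970 → Jan 29, 1971: 365 days.
Jan 29, 1971 → Jan 29, 1972: 365 days.
Jan 29, 1972 → Jan 29, 1973: 366 days (Feb 29, 1972 is in that span).
Jan 29, 1973 → Jan 29, 1974: 365 days.
Jan 29, 1974 → Jan 29, 1975: 365 days.
Jan 29, 1975 → Jan 29, 1976: 365 days.
Jan 29, 1976 → Jan 29, 1977: 366 days (Feb 29, 1976 is in that span).
Jan 29, 1977 → Jan 29, 1978: 365 days.
Jan 29, 1978 → Jan 29, 1979: 365 days.
Jan 29, 1979 → Jan 29, 1980: 365 days.
Jan 29, 1980 → Jan 29, 1981: 366 days (Feb 29, 1980 is in that span).
Jan 29, 1981 → Feb 28, 1981: 30 days (January has 31).
Feb 28, 1981 → Mar 28, 1981: 28 days (February has 28).
Mar 28, 1981 → Apr 28, 1981: 31 days (March has 31).
Apr 28, 1981 → May 28, 1981: 30 days (April has 30).
May 28, 1981 → Jun 28, 1981: 31 days (May has 31).
Jun 28, 1981 → Jul 28, 1981: 30 days (June has 30).
Jul 28, 1981 → Aug 11, 1981: 14 days.
Total: 7134 days.

7134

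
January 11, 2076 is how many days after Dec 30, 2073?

Dec 30, 2073 → Dec 30, 2074: 365 days.
Dec 30, 2074 → Jan 30, 2075: 31 days (December has 31).
Jan 30, 2075 → Feb 28, 2075: 29 days (January has 31).
Feb 28, 2075 → Mar 28, 2075: 28 days (February has 28).
Mar 28, 2075 → Apr 28, 2075: 31 days (March has 31).
Apr 28, 2075 → May 28, 2075: 30 days (April has 30).
May 28, 2075 → Jun 28, 2075: 31 days (May has 31).
Jun 28, 2075 → Jul 28, 2075: 30 days (June has 30).
Jul 28, 2075 → Aug 28, 2075: 31 days (July has 31).
Aug 28, 2075 → Sep 28, 2075: 31 days (August has 31).
Sep 28, 2075 → Oct 28, 2075: 30 days (September has 30).
Oct 28, 2075 → Nov 28, 2075: 31 days (October has 31).
Nov 28, 2075 → Dec 28, 2075: 30 days (November has 30).
Dec 28, 2075 → Jan 11, 2076: 14 days.
Total: 742 days.

742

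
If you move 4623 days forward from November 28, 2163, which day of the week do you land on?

First find the weekday of Nov 28, 2163. Doomsday rule: the anchor day for the 2100s is Sunday. For year 63: 63÷12 = 5 r 3, and 3÷4 = 0, so 5+3+0 = 8.
Sunday + 8 ≡ Monday — that's 2163's doomsday.
In November the doomsday date is Nov 7.
Nov 28 is 21 days after Nov 7; 21 mod 7 = 0, so Monday + 0 = Monday.
4623 mod 7 = 3, so 4623 days after a Monday is Monday + 3 = Thursday.

Thursday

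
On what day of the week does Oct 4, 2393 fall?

Monday

Doomsday rule: the anchor day for the 2300s is Wednesday. For year 93: 93÷12 = 7 r 9, and 9÷4 = 2, so 7+9+2 = 18.
Wednesday + 18 ≡ Sunday — that's 2393's doomsday.
In October the doomsday date is Oct 10.
Oct 4 is 6 days before Oct 10; 6 mod 7 = 6, so Sunday − 6 = Monday.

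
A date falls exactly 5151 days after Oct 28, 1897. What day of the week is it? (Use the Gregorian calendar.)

Wednesday

Oct 28, 1897 is a Thursday.
5151 mod 7 = 6, so 5151 days after a Thursday is Thursday + 6 = Wednesday.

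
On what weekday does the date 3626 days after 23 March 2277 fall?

Mar 23, 2277 is a Friday.
3626 mod 7 = 0, so 3626 days after a Friday is Friday + 0 = Friday.

Friday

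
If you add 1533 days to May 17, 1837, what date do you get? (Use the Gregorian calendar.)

+365 (one year) → May 17, 1838 (1168 left).
+365 (one year) → May 17, 1839 (803 left).
+366 (one year; includes Feb 29, 1840) → May 17, 1840 (437 left).
+365 (one year) → May 17, 1841 (72 left).
May has 31 days: +15 → Jun 1, 1841 (57 left).
Jun has 30 days: +30 → Jul 1, 1841 (27 left).
+27 → Jul 28, 1841.

July 28, 1841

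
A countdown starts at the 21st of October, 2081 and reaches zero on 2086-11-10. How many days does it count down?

1846

Oct 21, 2081 → Oct 21, 2082: 365 days.
Oct 21, 2082 → Oct 21, 2083: 365 days.
Oct 21, 2083 → Oct 21, 2084: 366 days (Feb 29, 2084 is in that span).
Oct 21, 2084 → Oct 21, 2085: 365 days.
Oct 21, 2085 → Nov 21, 2085: 31 days (October has 31).
Nov 21, 2085 → Dec 21, 2085: 30 days (November has 30).
Dec 21, 2085 → Jan 21, 2086: 31 days (December has 31).
Jan 21, 2086 → Feb 21, 2086: 31 days (January has 31).
Feb 21, 2086 → Mar 21, 2086: 28 days (February has 28).
Mar 21, 2086 → Apr 21, 2086: 31 days (March has 31).
Apr 21, 2086 → May 21, 2086: 30 days (April has 30).
May 21, 2086 → Jun 21, 2086: 31 days (May has 31).
Jun 21, 2086 → Jul 21, 2086: 30 days (June has 30).
Jul 21, 2086 → Aug 21, 2086: 31 days (July has 31).
Aug 21, 2086 → Sep 21, 2086: 31 days (August has 31).
Sep 21, 2086 → Oct 21, 2086: 30 days (September has 30).
Oct 21, 2086 → Nov 10, 2086: 20 days.
Total: 1846 days.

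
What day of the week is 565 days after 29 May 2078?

Friday

First find the weekday of May 29, 2078. Doomsday rule: the anchor day for the 2000s is Tuesday. For year 78: 78÷12 = 6 r 6, and 6÷4 = 1, so 6+6+1 = 13.
Tuesday + 13 ≡ Monday — that's 2078's doomsday.
In May the doomsday date is May 9.
May 29 is 20 days after May 9; 20 mod 7 = 6, so Monday + 6 = Sunday.
565 mod 7 = 5, so 565 days after a Sunday is Sunday + 5 = Friday.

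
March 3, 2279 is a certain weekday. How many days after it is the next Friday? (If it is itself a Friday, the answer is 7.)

4

Mar 3, 2279 is a Monday.
From Monday to the next Friday is 4 days.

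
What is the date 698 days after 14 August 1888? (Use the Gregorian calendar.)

+365 (one year) → Aug 14, 1889 (333 left).
Aug has 31 days: +18 → Sep 1, 1889 (315 left).
Sep has 30 days: +30 → Oct 1, 1889 (285 left).
Oct has 31 days: +31 → Nov 1, 1889 (254 left).
Nov has 30 days: +30 → Dec 1, 1889 (224 left).
Dec has 31 days: +31 → Jan 1, 1890 (193 left).
Jan has 31 days: +31 → Feb 1, 1890 (162 left).
Feb has 28 days: +28 → Mar 1, 1890 (134 left).
Mar has 31 days: +31 → Apr 1, 1890 (103 left).
Apr has 30 days: +30 → May 1, 1890 (73 left).
May has 31 days: +31 → Jun 1, 1890 (42 left).
Jun has 30 days: +30 → Jul 1, 1890 (12 left).
+12 → Jul 13, 1890.

July 13, 1890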